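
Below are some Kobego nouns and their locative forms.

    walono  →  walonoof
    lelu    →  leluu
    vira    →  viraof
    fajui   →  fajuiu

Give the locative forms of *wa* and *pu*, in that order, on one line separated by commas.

waof, puu

Looking at the last vowel of each stem: -u when the last vowel of the stem is a high vowel (*lelu*, *fajui*); -of when the last vowel of the stem is a non-high vowel (*walono*, *vira*).
*wa*: last vowel = /a/, a non-high vowel → -of → *waof*.
Since the last vowel of *pu* is /u/ (a high vowel), it takes -u, giving *puu*.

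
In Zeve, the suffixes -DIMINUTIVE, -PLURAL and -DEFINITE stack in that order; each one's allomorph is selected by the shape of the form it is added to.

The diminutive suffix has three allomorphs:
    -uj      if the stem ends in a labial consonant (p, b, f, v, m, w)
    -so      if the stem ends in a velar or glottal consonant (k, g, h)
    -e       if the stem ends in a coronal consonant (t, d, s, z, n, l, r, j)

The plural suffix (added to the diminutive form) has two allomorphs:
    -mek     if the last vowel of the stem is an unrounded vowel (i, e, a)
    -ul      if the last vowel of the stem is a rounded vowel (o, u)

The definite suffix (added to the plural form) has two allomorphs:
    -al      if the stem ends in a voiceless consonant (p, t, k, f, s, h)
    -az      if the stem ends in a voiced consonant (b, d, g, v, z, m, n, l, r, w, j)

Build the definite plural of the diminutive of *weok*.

Since the final consonant of *weok* is /k/ (velar/glottal), it takes -so, giving *weokso*.
The diminutive form *weokso* — last vowel /o/ (a rounded vowel) → -ul → *weoksoul*.
Since the final consonant of the plural form *weoksoul* is /l/ (voiced), it takes -az, giving *weoksoulaz*.

weoksoulaz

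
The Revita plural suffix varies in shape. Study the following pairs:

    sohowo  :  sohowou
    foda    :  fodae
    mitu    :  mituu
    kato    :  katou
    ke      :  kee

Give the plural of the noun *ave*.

Looking at the last vowel of each stem: -u when the last vowel of the stem is a rounded vowel (*sohowo*, *mitu*, *kato*); -e when the last vowel of the stem is an unrounded vowel (*foda*, *ke*).
The last vowel of *ave* is /e/, which is an unrounded vowel, so the suffix is -e, giving *avee*.

avee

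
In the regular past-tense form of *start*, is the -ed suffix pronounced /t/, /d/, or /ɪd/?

The stem *start* ends in /t/ or /d/.
The -ed suffix is realized as /ɪd/ after /t, d/; as /t/ after other voiceless consonants; and as /d/ after other voiced sounds.
So -ed on *start* is pronounced /ɪd/.

/ɪd/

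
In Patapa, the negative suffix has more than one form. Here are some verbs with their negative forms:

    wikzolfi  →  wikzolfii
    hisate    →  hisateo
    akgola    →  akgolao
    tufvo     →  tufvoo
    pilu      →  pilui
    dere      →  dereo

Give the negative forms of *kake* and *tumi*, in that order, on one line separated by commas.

kakeo, tumii

The alternation tracks the last vowel of the stem — -i when the last vowel of the stem is a high vowel (*wikzolfi*, *pilu*); -o when the last vowel of the stem is a non-high vowel (*hisate*, *akgola*, *tufvo*, *dere*).
Since the last vowel of *kake* is /e/ (a non-high vowel), it takes -o, giving *kakeo*.
*tumi*: last vowel = /i/, a high vowel → -i → *tumii*.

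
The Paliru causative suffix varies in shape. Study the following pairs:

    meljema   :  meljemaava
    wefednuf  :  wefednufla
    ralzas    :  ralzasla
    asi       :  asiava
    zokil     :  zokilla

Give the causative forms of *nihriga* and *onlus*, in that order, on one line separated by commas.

nihrigaava, onlusla

The pattern is consonant vs. vowel: -la when the stem ends in a consonant (*wefednuf*, *ralzas*, *zokil*); -ava when the stem ends in a vowel (*meljema*, *asi*).
*nihriga*: final sound = /a/, a vowel → -ava → *nihrigaava*.
*onlus* — final sound /s/ (a consonant) → -la → *onlusla*.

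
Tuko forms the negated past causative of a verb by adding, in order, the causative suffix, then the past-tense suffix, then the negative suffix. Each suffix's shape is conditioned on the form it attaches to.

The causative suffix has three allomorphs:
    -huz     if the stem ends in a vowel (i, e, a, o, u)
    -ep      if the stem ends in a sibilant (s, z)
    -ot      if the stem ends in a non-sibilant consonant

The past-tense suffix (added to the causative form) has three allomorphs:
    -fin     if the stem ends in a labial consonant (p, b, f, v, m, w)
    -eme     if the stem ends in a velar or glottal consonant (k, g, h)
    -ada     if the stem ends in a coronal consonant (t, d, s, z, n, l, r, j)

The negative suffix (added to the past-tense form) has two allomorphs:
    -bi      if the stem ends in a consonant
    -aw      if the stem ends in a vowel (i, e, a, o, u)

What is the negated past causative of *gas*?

gasepfinbi

*gas* — final sound /s/ (a sibilant) → -ep → *gasep*.
The causative form *gasep* — final consonant /p/ (labial) → -fin → *gasepfin*.
Since the final sound of the past-tense form *gasepfin* is /n/ (a consonant), it takes -bi, giving *gasepfinbi*.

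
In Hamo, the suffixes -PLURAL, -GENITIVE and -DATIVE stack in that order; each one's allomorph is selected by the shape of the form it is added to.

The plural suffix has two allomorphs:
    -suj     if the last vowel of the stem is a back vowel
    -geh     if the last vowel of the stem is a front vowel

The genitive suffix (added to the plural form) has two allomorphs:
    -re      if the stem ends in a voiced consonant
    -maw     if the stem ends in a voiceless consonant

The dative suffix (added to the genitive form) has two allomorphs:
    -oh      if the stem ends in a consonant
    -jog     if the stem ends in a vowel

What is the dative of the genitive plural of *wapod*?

wapodsujrejog

*wapod*: last vowel = /o/, a back vowel → -suj → *wapodsuj*.
The plural form *wapodsuj*: final consonant = /j/, voiced → -re → *wapodsujre*.
The genitive form *wapodsujre* — final sound /e/ (a vowel) → -jog → *wapodsujrejog*.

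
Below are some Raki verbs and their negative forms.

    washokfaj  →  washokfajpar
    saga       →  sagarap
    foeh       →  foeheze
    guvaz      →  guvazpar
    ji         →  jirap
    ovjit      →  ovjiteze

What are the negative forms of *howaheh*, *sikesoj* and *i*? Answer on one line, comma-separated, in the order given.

The suffix is conditioned by the final sound: -eze when the stem ends in a voiceless consonant (*foeh*, *ovjit*); -par when the stem ends in a voiced consonant (*washokfaj*, *guvaz*); -rap when the stem ends in a vowel (*saga*, *ji*).
*howaheh* — final sound /h/ (a voiceless consonant) → -eze → *howaheheze*.
*sikesoj* — final sound /j/ (a voiced consonant) → -par → *sikesojpar*.
The final sound of *i* is /i/, which is a vowel, so the suffix is -rap, giving *irap*.

howaheheze, sikesojpar, irap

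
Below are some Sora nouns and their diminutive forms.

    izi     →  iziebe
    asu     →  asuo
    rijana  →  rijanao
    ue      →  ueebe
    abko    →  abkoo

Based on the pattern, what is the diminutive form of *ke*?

The suffix is conditioned by the last vowel: -ebe when the last vowel of the stem is a front vowel (*izi*, *ue*); -o when the last vowel of the stem is a back vowel (*asu*, *rijana*, *abko*).
*ke*: last vowel = /e/, a front vowel → -ebe → *keebe*.

keebe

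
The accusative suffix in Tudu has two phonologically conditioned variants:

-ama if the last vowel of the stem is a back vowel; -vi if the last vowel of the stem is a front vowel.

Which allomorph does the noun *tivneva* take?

*tivneva*: last vowel = /a/, a back vowel → -ama.

-ama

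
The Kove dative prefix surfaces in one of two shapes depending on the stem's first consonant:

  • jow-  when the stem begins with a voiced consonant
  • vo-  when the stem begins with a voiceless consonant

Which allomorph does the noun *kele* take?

vo-

*kele* — first consonant /k/ (voiceless) → vo-.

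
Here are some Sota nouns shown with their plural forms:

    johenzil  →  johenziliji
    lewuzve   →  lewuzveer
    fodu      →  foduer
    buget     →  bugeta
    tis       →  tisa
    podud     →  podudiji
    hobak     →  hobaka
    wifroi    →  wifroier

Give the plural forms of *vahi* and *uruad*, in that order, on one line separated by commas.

vahier, uruadiji

The pattern is voicing of the final sound: -a when the stem ends in a voiceless consonant (*buget*, *tis*, *hobak*); -iji when the stem ends in a voiced consonant (*johenzil*, *podud*); -er when the stem ends in a vowel (*lewuzve*, *fodu*, *wifroi*).
*vahi*: final sound = /i/, a vowel → -er → *vahier*.
The final sound of *uruad* is /d/, which is a voiced consonant, so the suffix is -iji, giving *uruadiji*.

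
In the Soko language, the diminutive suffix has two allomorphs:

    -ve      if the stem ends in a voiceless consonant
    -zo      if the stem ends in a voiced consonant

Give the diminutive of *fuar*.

fuarzo

Since the final consonant of *fuar* is /r/ (voiced), it takes -zo, giving *fuarzo*.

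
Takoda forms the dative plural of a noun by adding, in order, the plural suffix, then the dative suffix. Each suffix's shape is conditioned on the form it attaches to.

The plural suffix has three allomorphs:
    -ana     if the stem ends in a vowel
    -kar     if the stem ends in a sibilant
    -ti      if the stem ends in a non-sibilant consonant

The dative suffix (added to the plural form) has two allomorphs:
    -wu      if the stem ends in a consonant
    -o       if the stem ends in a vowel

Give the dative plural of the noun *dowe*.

*dowe* — final sound /e/ (a vowel) → -ana → *doweana*.
The final sound of the plural form *doweana* is /a/, which is a vowel, so the dative suffix is -o, giving *doweanao*.

doweanao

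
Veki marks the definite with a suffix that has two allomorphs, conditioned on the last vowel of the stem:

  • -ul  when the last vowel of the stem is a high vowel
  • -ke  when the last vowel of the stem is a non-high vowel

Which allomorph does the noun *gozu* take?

*gozu*: last vowel = /u/, a high vowel → -ul.

-ul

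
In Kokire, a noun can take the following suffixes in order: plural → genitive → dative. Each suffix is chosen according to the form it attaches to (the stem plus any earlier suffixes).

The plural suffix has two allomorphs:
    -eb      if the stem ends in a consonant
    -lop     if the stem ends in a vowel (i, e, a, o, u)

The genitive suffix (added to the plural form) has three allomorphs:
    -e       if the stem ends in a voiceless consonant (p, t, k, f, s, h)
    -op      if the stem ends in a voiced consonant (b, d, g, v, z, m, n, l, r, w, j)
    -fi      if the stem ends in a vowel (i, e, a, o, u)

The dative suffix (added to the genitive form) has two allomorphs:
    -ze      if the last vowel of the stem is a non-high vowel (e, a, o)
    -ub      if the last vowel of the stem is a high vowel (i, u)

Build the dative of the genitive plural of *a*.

Since the final sound of *a* is /a/ (a vowel), it takes -lop, giving *alop*.
The final sound of the plural form *alop* is /p/, which is a voiceless consonant, so the genitive suffix is -e, giving *alope*.
The genitive form *alope*: last vowel = /e/, a non-high vowel → -ze → *alopeze*.

alopeze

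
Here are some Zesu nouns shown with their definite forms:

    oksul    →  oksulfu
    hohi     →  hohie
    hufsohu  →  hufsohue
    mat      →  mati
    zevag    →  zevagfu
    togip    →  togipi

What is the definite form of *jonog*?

The pattern is voicing of the final sound: -i when the stem ends in a voiceless consonant (*mat*, *togip*); -fu when the stem ends in a voiced consonant (*oksul*, *zevag*); -e when the stem ends in a vowel (*hohi*, *hufsohu*).
Since the final sound of *jonog* is /g/ (a voiced consonant), it takes -fu, giving *jonogfu*.

jonogfu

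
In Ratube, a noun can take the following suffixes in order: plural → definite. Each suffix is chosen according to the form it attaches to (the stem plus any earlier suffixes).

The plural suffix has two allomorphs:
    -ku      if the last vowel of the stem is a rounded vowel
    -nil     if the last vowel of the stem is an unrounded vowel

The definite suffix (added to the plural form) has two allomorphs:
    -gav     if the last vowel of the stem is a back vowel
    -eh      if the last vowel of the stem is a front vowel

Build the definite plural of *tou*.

toukugav

*tou*: last vowel = /u/, a rounded vowel → -ku → *touku*.
The last vowel of the plural form *touku* is /u/, which is a back vowel, so the definite suffix is -gav, giving *toukugav*.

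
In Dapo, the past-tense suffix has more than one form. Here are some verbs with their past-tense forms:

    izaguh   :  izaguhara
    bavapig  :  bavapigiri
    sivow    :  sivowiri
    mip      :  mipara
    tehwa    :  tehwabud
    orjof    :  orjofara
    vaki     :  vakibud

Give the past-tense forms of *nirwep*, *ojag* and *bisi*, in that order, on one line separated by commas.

nirwepara, ojagiri, bisibud

Looking at the final sound of each stem: -ara when the stem ends in a voiceless consonant (*izaguh*, *mip*, *orjof*); -iri when the stem ends in a voiced consonant (*bavapig*, *sivow*); -bud when the stem ends in a vowel (*tehwa*, *vaki*).
Since the final sound of *nirwep* is /p/ (a voiceless consonant), it takes -ara, giving *nirwepara*.
The final sound of *ojag* is /g/, which is a voiced consonant, so the suffix is -iri, giving *ojagiri*.
The final sound of *bisi* is /i/, which is a vowel, so the suffix is -bud, giving *bisibud*.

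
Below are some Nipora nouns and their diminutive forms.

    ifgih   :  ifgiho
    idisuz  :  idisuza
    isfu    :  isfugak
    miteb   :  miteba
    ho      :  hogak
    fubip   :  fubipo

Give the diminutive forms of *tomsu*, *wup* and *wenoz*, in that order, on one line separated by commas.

tomsugak, wupo, wenoza

The suffix is conditioned by the final sound: -o when the stem ends in a voiceless consonant (*ifgih*, *fubip*); -a when the stem ends in a voiced consonant (*idisuz*, *miteb*); -gak when the stem ends in a vowel (*isfu*, *ho*).
The final sound of *tomsu* is /u/, which is a vowel, so the suffix is -gak, giving *tomsugak*.
Since the final sound of *wup* is /p/ (a voiceless consonant), it takes -o, giving *wupo*.
The final sound of *wenoz* is /z/, which is a voiced consonant, so the suffix is -a, giving *wenoza*.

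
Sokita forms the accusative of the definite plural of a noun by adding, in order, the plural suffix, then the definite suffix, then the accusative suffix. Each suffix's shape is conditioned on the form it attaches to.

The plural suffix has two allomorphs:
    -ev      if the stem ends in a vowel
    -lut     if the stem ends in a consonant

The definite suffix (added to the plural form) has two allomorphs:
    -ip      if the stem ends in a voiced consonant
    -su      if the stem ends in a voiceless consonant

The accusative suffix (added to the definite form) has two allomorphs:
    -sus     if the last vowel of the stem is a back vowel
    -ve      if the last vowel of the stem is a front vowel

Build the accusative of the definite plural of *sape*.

sapeevipve

*sape*: final sound = /e/, a vowel → -ev → *sapeev*.
The plural form *sapeev* — final consonant /v/ (voiced) → -ip → *sapeevip*.
Since the last vowel of the definite form *sapeevip* is /i/ (a front vowel), it takes -ve, giving *sapeevipve*.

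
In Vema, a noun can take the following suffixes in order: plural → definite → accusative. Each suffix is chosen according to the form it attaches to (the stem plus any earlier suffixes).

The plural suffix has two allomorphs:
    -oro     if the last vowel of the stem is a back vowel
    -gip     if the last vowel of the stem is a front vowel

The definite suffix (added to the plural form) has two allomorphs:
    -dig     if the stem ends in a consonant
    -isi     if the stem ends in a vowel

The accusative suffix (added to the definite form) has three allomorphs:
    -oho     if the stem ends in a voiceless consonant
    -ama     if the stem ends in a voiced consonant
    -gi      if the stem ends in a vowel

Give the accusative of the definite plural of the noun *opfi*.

opfigipdigama

Since the last vowel of *opfi* is /i/ (a front vowel), it takes -gip, giving *opfigip*.
The final sound of the plural form *opfigip* is /p/, which is a consonant, so the definite suffix is -dig, giving *opfigipdig*.
Since the final sound of the definite form *opfigipdig* is /g/ (a voiced consonant), it takes -ama, giving *opfigipdigama*.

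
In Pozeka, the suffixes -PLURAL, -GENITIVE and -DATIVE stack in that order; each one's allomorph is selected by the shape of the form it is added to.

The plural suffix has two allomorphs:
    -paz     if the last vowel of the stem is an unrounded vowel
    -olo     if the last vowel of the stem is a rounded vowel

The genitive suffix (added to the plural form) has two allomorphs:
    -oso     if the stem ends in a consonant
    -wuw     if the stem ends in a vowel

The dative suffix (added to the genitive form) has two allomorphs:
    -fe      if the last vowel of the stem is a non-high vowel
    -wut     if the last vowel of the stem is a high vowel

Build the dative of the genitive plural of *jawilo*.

jawiloolowuwwut

Since the last vowel of *jawilo* is /o/ (a rounded vowel), it takes -olo, giving *jawiloolo*.
The plural form *jawiloolo*: final sound = /o/, a vowel → -wuw → *jawiloolowuw*.
The genitive form *jawiloolowuw*: last vowel = /u/, a high vowel → -wut → *jawiloolowuwwut*.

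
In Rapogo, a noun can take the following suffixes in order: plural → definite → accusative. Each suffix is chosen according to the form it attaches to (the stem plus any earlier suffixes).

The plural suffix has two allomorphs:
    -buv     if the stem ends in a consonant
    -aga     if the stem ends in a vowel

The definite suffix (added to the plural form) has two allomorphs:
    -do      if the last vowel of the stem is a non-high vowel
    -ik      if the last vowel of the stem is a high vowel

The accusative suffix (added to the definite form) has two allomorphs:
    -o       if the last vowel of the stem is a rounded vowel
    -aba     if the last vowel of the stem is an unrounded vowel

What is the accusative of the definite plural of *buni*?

buniagadoo

Since the final sound of *buni* is /i/ (a vowel), it takes -aga, giving *buniaga*.
The last vowel of the plural form *buniaga* is /a/, which is a non-high vowel, so the definite suffix is -do, giving *buniagado*.
The definite form *buniagado* — last vowel /o/ (a rounded vowel) → -o → *buniagadoo*.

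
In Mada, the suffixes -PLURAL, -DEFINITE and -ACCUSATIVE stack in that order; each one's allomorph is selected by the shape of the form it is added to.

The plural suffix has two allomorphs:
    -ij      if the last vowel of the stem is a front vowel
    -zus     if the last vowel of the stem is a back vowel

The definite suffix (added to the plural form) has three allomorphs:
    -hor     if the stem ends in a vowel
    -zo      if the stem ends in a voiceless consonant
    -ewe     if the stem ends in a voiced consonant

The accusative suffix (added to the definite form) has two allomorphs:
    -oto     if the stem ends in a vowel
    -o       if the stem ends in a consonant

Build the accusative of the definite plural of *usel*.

*usel*: last vowel = /e/, a front vowel → -ij → *uselij*.
The final sound of the plural form *uselij* is /j/, which is a voiced consonant, so the definite suffix is -ewe, giving *uselijewe*.
The definite form *uselijewe*: final sound = /e/, a vowel → -oto → *uselijeweoto*.

uselijeweoto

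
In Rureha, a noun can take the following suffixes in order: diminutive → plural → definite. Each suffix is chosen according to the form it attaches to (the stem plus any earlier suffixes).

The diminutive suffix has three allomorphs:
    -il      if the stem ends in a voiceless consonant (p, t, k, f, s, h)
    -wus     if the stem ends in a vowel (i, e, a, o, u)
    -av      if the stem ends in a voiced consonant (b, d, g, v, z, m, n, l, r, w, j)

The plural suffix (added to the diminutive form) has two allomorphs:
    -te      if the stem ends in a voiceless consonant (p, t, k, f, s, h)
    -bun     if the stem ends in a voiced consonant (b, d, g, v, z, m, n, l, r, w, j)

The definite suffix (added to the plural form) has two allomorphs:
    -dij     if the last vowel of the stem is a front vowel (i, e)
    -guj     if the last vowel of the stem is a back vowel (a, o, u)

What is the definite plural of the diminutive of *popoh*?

popohilbunguj

The final sound of *popoh* is /h/, which is a voiceless consonant, so the diminutive suffix is -il, giving *popohil*.
The final consonant of the diminutive form *popohil* is /l/, which is voiced, so the plural suffix is -bun, giving *popohilbun*.
Since the last vowel of the plural form *popohilbun* is /u/ (a back vowel), it takes -guj, giving *popohilbunguj*.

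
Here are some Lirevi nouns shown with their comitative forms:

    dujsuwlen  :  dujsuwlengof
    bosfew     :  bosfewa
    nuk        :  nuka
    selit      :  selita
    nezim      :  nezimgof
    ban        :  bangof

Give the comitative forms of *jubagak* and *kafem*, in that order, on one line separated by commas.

The pattern is nasality of the final consonant: -gof when the stem ends in a nasal (*dujsuwlen*, *nezim*, *ban*); -a when the stem ends in a non-nasal consonant (*bosfew*, *nuk*, *selit*).
*jubagak*: final consonant = /k/, non-nasal → -a → *jubagaka*.
*kafem* — final consonant /m/ (a nasal) → -gof → *kafemgof*.

jubagaka, kafemgof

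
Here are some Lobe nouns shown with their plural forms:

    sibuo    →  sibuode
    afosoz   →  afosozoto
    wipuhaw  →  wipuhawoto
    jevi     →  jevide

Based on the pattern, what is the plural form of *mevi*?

The alternation tracks the final sound of the stem — -oto when the stem ends in a consonant (*afosoz*, *wipuhaw*); -de when the stem ends in a vowel (*sibuo*, *jevi*).
*mevi*: final sound = /i/, a vowel → -de → *mevide*.

mevide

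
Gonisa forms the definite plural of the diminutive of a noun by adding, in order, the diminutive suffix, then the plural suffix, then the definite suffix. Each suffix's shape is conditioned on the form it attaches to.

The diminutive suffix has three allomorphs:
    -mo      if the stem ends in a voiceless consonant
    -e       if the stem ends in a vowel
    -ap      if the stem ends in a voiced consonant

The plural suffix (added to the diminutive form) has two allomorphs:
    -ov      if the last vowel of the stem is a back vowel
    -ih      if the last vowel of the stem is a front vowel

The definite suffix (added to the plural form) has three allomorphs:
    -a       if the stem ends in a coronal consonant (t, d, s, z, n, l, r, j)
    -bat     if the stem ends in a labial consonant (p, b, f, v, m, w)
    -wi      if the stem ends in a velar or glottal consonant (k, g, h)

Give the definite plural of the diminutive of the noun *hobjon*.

hobjonapovbat

*hobjon* — final sound /n/ (a voiced consonant) → -ap → *hobjonap*.
The diminutive form *hobjonap* — last vowel /a/ (a back vowel) → -ov → *hobjonapov*.
The plural form *hobjonapov* — final consonant /v/ (labial) → -bat → *hobjonapovbat*.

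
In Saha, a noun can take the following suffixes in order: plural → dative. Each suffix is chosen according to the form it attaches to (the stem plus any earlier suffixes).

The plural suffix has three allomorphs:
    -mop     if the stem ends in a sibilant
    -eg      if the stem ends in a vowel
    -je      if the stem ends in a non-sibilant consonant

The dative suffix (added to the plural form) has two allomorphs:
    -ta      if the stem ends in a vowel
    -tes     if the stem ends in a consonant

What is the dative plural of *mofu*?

Since the final sound of *mofu* is /u/ (a vowel), it takes -eg, giving *mofueg*.
Since the final sound of the plural form *mofueg* is /g/ (a consonant), it takes -tes, giving *mofuegtes*.

mofuegtes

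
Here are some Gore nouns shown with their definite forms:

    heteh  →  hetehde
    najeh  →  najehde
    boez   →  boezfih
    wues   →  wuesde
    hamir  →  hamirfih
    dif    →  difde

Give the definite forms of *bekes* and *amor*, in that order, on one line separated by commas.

bekesde, amorfih

The alternation tracks the final consonant of the stem — -de when the stem ends in a voiceless consonant (*heteh*, *najeh*, *wues*, *dif*); -fih when the stem ends in a voiced consonant (*boez*, *hamir*).
Since the final consonant of *bekes* is /s/ (voiceless), it takes -de, giving *bekesde*.
Since the final consonant of *amor* is /r/ (voiced), it takes -fih, giving *amorfih*.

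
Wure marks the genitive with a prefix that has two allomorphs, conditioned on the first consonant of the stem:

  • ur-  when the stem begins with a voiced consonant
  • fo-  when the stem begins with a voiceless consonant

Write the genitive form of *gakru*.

*gakru* — first consonant /g/ (voiced) → ur- → *urgakru*.

urgakru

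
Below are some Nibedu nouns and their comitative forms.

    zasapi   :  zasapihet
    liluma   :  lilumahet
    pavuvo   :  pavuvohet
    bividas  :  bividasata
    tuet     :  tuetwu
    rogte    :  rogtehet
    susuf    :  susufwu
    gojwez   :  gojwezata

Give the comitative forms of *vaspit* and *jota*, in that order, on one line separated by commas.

vaspitwu, jotahet

The suffix is conditioned by the final sound: -ata when the stem ends in a sibilant (*bividas*, *gojwez*); -wu when the stem ends in a non-sibilant consonant (*tuet*, *susuf*); -het when the stem ends in a vowel (*zasapi*, *liluma*, *pavuvo*, *rogte*).
*vaspit* — final sound /t/ (a non-sibilant consonant) → -wu → *vaspitwu*.
The final sound of *jota* is /a/, which is a vowel, so the suffix is -het, giving *jotahet*.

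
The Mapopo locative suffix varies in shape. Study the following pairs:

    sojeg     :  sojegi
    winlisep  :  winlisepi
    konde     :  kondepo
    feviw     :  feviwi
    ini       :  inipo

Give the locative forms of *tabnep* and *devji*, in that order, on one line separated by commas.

The suffix is conditioned by the final sound: -i when the stem ends in a consonant (*sojeg*, *winlisep*, *feviw*); -po when the stem ends in a vowel (*konde*, *ini*).
*tabnep* — final sound /p/ (a consonant) → -i → *tabnepi*.
The final sound of *devji* is /i/, which is a vowel, so the suffix is -po, giving *devjipo*.

tabnepi, devjipo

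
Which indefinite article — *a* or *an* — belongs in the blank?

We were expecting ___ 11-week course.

an

The indefinite article is chosen by the initial *sound* of the following word, not its spelling.
The number *11* is spoken "eleven", beginning with /ɪˈlɛvən/ — a vowel sound.
So the article is *an*: We were expecting an 11-week course.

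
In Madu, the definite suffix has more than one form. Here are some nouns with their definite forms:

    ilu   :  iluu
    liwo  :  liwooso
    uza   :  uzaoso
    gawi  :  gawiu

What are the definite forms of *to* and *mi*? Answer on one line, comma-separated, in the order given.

The pattern is height harmony: -u when the last vowel of the stem is a high vowel (*ilu*, *gawi*); -oso when the last vowel of the stem is a non-high vowel (*liwo*, *uza*).
The last vowel of *to* is /o/, which is a non-high vowel, so the suffix is -oso, giving *tooso*.
*mi*: last vowel = /i/, a high vowel → -u → *miu*.

tooso, miu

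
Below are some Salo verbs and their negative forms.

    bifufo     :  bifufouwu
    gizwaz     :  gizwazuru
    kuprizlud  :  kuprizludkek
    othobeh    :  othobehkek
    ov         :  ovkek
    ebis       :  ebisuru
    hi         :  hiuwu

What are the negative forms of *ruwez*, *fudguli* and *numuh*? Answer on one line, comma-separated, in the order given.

ruwezuru, fudguliuwu, numuhkek

The suffix is conditioned by the final sound: -uru when the stem ends in a sibilant (*gizwaz*, *ebis*); -kek when the stem ends in a non-sibilant consonant (*kuprizlud*, *othobeh*, *ov*); -uwu when the stem ends in a vowel (*bifufo*, *hi*).
The final sound of *ruwez* is /z/, which is a sibilant, so the suffix is -uru, giving *ruwezuru*.
*fudguli* — final sound /i/ (a vowel) → -uwu → *fudguliuwu*.
The final sound of *numuh* is /h/, which is a non-sibilant consonant, so the suffix is -kek, giving *numuhkek*.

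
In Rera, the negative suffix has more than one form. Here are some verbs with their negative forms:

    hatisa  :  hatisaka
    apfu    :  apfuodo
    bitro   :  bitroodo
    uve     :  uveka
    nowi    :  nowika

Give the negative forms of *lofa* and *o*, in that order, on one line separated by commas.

The suffix is conditioned by the last vowel: -odo when the last vowel of the stem is a rounded vowel (*apfu*, *bitro*); -ka when the last vowel of the stem is an unrounded vowel (*hatisa*, *uve*, *nowi*).
Since the last vowel of *lofa* is /a/ (an unrounded vowel), it takes -ka, giving *lofaka*.
Since the last vowel of *o* is /o/ (a rounded vowel), it takes -odo, giving *oodo*.

lofaka, oodo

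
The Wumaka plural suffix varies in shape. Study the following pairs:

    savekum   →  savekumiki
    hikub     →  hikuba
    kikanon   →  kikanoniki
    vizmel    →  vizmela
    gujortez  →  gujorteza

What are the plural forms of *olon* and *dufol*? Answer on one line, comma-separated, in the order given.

oloniki, dufola

The pattern is nasality of the final consonant: -iki when the stem ends in a nasal (*savekum*, *kikanon*); -a when the stem ends in a non-nasal consonant (*hikub*, *vizmel*, *gujortez*).
The final consonant of *olon* is /n/, which is a nasal, so the suffix is -iki, giving *oloniki*.
*dufol*: final consonant = /l/, non-nasal → -a → *dufola*.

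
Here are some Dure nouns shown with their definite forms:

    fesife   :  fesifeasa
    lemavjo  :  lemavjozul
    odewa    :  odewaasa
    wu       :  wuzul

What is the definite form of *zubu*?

The alternation tracks the last vowel of the stem — -zul when the last vowel of the stem is a rounded vowel (*lemavjo*, *wu*); -asa when the last vowel of the stem is an unrounded vowel (*fesife*, *odewa*).
*zubu* — last vowel /u/ (a rounded vowel) → -zul → *zubuzul*.

zubuzul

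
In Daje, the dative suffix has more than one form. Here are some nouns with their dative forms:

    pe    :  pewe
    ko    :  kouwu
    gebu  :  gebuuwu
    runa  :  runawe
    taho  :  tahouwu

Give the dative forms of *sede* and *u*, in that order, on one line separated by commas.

sedewe, uuwu

The alternation tracks the last vowel of the stem — -uwu when the last vowel of the stem is a rounded vowel (*ko*, *gebu*, *taho*); -we when the last vowel of the stem is an unrounded vowel (*pe*, *runa*).
The last vowel of *sede* is /e/, which is an unrounded vowel, so the suffix is -we, giving *sedewe*.
*u* — last vowel /u/ (a rounded vowel) → -uwu → *uuwu*.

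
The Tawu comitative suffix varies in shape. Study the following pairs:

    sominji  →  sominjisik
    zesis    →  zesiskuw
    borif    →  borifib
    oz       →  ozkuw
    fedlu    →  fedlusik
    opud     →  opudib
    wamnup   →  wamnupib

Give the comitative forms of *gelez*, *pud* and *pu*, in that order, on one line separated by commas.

The suffix is conditioned by the final sound: -kuw when the stem ends in a sibilant (*zesis*, *oz*); -ib when the stem ends in a non-sibilant consonant (*borif*, *opud*, *wamnup*); -sik when the stem ends in a vowel (*sominji*, *fedlu*).
The final sound of *gelez* is /z/, which is a sibilant, so the suffix is -kuw, giving *gelezkuw*.
Since the final sound of *pud* is /d/ (a non-sibilant consonant), it takes -ib, giving *pudib*.
*pu* — final sound /u/ (a vowel) → -sik → *pusik*.

gelezkuw, pudib, pusik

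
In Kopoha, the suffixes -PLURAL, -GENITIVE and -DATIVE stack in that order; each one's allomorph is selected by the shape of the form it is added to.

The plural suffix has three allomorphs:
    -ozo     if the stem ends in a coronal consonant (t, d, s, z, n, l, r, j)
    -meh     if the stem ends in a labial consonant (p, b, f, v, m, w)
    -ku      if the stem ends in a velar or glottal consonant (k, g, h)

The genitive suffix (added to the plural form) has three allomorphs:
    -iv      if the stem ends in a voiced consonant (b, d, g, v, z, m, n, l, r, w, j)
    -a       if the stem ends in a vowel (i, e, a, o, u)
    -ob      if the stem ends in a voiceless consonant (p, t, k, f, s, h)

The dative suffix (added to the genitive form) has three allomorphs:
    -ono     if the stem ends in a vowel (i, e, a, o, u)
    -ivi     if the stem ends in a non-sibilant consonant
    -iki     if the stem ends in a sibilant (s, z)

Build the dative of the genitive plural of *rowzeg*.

Since the final consonant of *rowzeg* is /g/ (velar/glottal), it takes -ku, giving *rowzegku*.
The plural form *rowzegku* — final sound /u/ (a vowel) → -a → *rowzegkua*.
Since the final sound of the genitive form *rowzegkua* is /a/ (a vowel), it takes -ono, giving *rowzegkuaono*.

rowzegkuaono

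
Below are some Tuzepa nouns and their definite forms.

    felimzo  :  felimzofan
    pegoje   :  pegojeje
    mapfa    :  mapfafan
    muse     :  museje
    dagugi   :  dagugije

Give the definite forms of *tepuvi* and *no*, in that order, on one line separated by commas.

tepuvije, nofan

The suffix is conditioned by the last vowel: -je when the last vowel of the stem is a front vowel (*pegoje*, *muse*, *dagugi*); -fan when the last vowel of the stem is a back vowel (*felimzo*, *mapfa*).
The last vowel of *tepuvi* is /i/, which is a front vowel, so the suffix is -je, giving *tepuvije*.
*no* — last vowel /o/ (a back vowel) → -fan → *nofan*.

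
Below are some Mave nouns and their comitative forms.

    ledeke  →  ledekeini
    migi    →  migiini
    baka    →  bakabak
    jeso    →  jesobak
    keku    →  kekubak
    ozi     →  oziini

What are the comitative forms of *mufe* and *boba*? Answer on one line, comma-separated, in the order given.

The alternation tracks the last vowel of the stem — -ini when the last vowel of the stem is a front vowel (*ledeke*, *migi*, *ozi*); -bak when the last vowel of the stem is a back vowel (*baka*, *jeso*, *keku*).
Since the last vowel of *mufe* is /e/ (a front vowel), it takes -ini, giving *mufeini*.
*boba* — last vowel /a/ (a back vowel) → -bak → *bobabak*.

mufeini, bobabak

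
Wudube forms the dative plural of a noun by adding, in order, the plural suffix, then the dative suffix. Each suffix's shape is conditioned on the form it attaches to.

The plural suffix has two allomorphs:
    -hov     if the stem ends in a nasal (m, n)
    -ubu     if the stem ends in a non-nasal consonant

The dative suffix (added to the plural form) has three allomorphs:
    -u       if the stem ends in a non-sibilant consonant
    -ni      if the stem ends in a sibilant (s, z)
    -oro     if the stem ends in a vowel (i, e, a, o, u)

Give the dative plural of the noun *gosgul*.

*gosgul* — final consonant /l/ (non-nasal) → -ubu → *gosgulubu*.
The plural form *gosgulubu*: final sound = /u/, a vowel → -oro → *gosgulubuoro*.

gosgulubuoro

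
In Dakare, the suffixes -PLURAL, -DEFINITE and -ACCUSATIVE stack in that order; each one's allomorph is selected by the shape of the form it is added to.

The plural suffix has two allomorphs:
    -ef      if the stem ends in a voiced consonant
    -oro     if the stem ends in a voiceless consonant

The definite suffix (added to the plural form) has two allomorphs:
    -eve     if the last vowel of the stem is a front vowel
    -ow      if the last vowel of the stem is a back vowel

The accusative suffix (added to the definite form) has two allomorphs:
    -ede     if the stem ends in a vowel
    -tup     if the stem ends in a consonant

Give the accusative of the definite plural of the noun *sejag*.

*sejag* — final consonant /g/ (voiced) → -ef → *sejagef*.
The plural form *sejagef* — last vowel /e/ (a front vowel) → -eve → *sejagefeve*.
The definite form *sejagefeve* — final sound /e/ (a vowel) → -ede → *sejagefeveede*.

sejagefeveede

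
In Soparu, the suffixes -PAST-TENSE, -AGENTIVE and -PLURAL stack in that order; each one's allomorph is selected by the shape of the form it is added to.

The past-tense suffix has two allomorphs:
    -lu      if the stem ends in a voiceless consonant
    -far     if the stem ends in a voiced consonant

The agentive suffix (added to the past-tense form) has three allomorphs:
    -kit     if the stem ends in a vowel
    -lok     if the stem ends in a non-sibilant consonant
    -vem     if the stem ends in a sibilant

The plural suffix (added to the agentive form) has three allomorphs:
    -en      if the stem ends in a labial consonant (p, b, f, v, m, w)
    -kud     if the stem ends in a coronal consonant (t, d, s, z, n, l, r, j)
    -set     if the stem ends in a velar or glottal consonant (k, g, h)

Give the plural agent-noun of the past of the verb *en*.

The final consonant of *en* is /n/, which is voiced, so the past-tense suffix is -far, giving *enfar*.
The past-tense form *enfar*: final sound = /r/, a non-sibilant consonant → -lok → *enfarlok*.
The agentive form *enfarlok* — final consonant /k/ (velar/glottal) → -set → *enfarlokset*.

enfarlokset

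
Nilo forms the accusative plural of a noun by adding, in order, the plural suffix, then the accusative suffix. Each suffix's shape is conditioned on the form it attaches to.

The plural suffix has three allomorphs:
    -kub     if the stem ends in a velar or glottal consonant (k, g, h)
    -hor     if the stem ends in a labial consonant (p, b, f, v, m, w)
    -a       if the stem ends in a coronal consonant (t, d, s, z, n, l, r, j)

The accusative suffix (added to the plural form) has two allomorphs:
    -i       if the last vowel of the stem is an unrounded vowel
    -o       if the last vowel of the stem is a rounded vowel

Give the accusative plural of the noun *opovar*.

*opovar* — final consonant /r/ (coronal) → -a → *opovara*.
The last vowel of the plural form *opovara* is /a/, which is an unrounded vowel, so the accusative suffix is -i, giving *opovarai*.

opovarai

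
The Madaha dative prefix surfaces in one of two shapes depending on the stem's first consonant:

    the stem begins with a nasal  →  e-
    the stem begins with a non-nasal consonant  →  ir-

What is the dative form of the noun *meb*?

emeb

Since the first consonant of *meb* is /m/ (a nasal), it takes e-, giving *emeb*.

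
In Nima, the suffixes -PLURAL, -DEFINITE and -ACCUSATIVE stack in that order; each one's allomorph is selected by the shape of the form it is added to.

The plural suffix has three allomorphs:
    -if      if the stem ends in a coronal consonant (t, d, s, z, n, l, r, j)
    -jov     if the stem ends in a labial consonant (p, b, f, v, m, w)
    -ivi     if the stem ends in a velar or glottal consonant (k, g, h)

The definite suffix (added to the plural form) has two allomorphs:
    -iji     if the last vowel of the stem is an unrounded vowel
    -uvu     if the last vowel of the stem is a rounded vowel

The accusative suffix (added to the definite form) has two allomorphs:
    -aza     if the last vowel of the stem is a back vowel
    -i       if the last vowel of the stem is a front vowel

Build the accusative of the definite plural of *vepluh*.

vepluhiviijii

Since the final consonant of *vepluh* is /h/ (velar/glottal), it takes -ivi, giving *vepluhivi*.
The plural form *vepluhivi*: last vowel = /i/, an unrounded vowel → -iji → *vepluhiviiji*.
The last vowel of the definite form *vepluhiviiji* is /i/, which is a front vowel, so the accusative suffix is -i, giving *vepluhiviijii*.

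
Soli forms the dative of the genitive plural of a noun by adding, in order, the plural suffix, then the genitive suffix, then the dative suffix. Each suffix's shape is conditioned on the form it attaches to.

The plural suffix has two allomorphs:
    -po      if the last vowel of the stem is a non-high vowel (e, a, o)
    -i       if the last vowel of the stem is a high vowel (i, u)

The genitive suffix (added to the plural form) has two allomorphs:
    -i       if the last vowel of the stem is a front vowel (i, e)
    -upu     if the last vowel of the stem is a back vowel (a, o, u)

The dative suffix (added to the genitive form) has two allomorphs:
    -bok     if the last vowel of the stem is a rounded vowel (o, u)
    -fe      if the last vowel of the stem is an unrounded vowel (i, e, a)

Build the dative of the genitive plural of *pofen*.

The last vowel of *pofen* is /e/, which is a non-high vowel, so the plural suffix is -po, giving *pofenpo*.
The plural form *pofenpo* — last vowel /o/ (a back vowel) → -upu → *pofenpoupu*.
The last vowel of the genitive form *pofenpoupu* is /u/, which is a rounded vowel, so the dative suffix is -bok, giving *pofenpoupubok*.

pofenpoupubok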